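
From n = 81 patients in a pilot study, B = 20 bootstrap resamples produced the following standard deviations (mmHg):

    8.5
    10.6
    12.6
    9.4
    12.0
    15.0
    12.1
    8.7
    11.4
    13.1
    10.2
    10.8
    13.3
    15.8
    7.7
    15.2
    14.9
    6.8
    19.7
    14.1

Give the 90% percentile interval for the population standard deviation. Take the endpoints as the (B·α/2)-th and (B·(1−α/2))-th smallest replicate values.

(6.8, 15.8)

Sorted replicates: 6.8, 7.7, 8.5, 8.7, 9.4, 10.2, 10.6, 10.8, 11.4, 12.0, 12.1, 12.6, 13.1, 13.3, 14.1, 14.9, 15.0, 15.2, 15.8, 19.7
α = 0.10; lower rank = 20 × 0.050 = 1; upper rank = 20 × 0.950 = 19.
The 1st smallest replicate is 6.8; the 19th is 15.8.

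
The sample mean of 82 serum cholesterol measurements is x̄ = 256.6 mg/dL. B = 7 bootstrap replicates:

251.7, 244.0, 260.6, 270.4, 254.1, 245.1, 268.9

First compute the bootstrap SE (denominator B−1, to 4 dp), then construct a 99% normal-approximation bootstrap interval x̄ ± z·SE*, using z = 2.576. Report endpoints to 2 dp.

(229.20, 284.00)

Mean of replicates = 256.4000; sum of squared deviations = 678.7200; SE* = √(678.7200/6) = 10.6358
Margin = 2.576 × 10.6358 = 27.398
Interval: 256.6 ± 27.398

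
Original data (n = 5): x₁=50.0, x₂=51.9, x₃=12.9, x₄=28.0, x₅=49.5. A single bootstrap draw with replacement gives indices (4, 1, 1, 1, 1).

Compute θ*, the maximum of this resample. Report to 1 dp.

θ* = 50.0

Resample values: 28.0, 50.0, 50.0, 50.0, 50.0.
Maximum = 50.0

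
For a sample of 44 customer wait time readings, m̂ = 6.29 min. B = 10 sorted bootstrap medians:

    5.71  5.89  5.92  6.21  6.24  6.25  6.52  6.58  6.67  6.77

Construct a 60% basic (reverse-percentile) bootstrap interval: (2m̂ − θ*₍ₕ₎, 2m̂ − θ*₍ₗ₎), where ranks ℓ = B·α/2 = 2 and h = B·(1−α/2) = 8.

(6.00, 6.69)

Percentile endpoints at ranks 2 and 8: θ*₍2₎ = 5.89, θ*₍8₎ = 6.58.
Basic interval reflects these around m̂:
  lower = 2 × 6.29 − 6.58 = 6.00
  upper = 2 × 6.29 − 5.89 = 6.69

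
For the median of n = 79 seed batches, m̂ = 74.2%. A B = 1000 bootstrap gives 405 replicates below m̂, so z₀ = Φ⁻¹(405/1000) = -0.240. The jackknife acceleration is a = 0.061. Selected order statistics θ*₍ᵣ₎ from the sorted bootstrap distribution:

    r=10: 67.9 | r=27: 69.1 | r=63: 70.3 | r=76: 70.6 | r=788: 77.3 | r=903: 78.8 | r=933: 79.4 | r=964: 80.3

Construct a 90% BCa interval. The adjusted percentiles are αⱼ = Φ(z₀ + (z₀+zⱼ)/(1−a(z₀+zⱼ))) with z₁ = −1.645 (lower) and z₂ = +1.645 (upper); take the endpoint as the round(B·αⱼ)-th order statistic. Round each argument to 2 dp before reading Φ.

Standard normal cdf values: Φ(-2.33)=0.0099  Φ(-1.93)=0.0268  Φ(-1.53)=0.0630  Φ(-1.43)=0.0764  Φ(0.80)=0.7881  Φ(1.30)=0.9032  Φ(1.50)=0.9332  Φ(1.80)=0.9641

(69.1, 78.8)

Lower: z₀ + z₁ = -0.240 + (-1.645) = -1.885; 1 − a(z₀+z₁) = 1 − (0.061)(-1.885) = 1.1150; argument = -0.240 + (-1.885)/1.1150 = -1.9306 → -1.93.
α₁ = Φ(-1.93) = 0.0268; rank = round(1000 × 0.0268) = 27; θ*₍27₎ = 69.1.
Upper: z₀ + z₂ = 1.405; 1 − a(z₀+z₂) = 0.9143; argument = 1.2967 → 1.30; α₂ = 0.9032; rank = 903; θ*₍903₎ = 78.8.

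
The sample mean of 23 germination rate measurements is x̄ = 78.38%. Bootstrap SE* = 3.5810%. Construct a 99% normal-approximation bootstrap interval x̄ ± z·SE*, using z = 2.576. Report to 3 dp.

Margin = 2.576 × 3.5810 = 9.2247
Interval: 78.38 ± 9.2247

(69.155, 87.605)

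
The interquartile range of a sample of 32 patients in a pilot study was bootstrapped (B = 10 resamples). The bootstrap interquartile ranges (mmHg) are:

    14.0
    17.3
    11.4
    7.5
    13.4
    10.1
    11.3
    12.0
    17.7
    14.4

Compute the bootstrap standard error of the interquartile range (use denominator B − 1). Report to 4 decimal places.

SE* = 3.1399

Bootstrap SE is the standard deviation of the 10 replicate interquartile ranges.
Mean of replicates: (14.0 + 17.3 + 11.4 + 7.5 + 13.4 + 10.1 + 11.3 + 12.0 + 17.7 + 14.4) / 10 = 129.10000 / 10 = 12.91000
Sum of squared deviations: (+1.09000)² + (+4.39000)² + (−1.51000)² + (−5.41000)² + (+0.49000)² + (−2.81000)² + (−1.61000)² + (−0.91000)² + (+4.79000)² + (+1.49000)² = 88.72900
Variance = 88.72900 / 9 = 9.85878
SE* = √9.85878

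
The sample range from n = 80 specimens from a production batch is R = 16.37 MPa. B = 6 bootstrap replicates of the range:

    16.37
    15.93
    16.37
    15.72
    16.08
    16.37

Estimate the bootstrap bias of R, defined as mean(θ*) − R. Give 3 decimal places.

bias = −0.230

mean(θ*) = (16.37 + 15.93 + 16.37 + 15.72 + 16.08 + 16.37) / 6 = 16.1400
bias = 16.1400 − 16.37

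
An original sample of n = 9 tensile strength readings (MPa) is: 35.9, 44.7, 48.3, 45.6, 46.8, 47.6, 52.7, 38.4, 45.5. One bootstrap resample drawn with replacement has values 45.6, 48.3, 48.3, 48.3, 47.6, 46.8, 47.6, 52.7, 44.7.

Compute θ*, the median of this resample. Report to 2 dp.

θ* = 47.60

Sorted: 44.7, 45.6, 46.8, 47.6, 47.6, 48.3, 48.3, 48.3, 52.7
Median = middle value = 47.60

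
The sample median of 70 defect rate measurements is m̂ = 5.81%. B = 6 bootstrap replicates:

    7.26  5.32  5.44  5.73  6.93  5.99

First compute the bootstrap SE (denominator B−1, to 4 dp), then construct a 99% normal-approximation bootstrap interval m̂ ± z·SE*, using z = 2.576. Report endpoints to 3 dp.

Mean of replicates = 6.1117; sum of squared deviations = 3.2267; SE* = √(3.2267/5) = 0.8033
Margin = 2.576 × 0.8033 = 2.0693
Interval: 5.81 ± 2.0693

(3.741, 7.879)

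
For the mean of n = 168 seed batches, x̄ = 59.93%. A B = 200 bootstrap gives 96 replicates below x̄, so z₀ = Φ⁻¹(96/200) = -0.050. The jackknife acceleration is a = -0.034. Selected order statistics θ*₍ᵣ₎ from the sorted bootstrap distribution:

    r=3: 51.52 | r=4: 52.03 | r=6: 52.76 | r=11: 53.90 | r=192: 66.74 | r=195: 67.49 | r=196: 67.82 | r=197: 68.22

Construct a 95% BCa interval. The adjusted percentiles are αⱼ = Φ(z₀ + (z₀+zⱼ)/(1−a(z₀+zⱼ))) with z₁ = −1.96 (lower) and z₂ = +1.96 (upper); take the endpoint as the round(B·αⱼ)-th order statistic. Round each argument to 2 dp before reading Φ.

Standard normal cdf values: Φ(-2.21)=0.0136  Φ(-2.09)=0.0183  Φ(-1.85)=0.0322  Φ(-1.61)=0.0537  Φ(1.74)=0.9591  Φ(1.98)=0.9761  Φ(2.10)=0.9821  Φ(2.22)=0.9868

(51.52, 66.74)

Lower: z₀ + z₁ = -0.050 + (-1.960) = -2.010; 1 − a(z₀+z₁) = 1 − (-0.034)(-2.010) = 0.9317; argument = -0.050 + (-2.010)/0.9317 = -2.2074 → -2.21.
α₁ = Φ(-2.21) = 0.0136; rank = round(200 × 0.0136) = 3; θ*₍3₎ = 51.52.
Upper: z₀ + z₂ = 1.910; 1 − a(z₀+z₂) = 1.0649; argument = 1.7435 → 1.74; α₂ = 0.9591; rank = 192; θ*₍192₎ = 66.74.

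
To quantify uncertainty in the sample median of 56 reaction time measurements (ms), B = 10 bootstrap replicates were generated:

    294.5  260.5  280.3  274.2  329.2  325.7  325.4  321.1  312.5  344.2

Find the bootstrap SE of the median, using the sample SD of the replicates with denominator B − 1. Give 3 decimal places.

SE* = 27.690

Bootstrap SE is the standard deviation of the 10 replicate medians.
Mean of replicates: (294.5 + 260.5 + 280.3 + 274.2 + 329.2 + 325.7 + 325.4 + 321.1 + 312.5 + 344.2) / 10 = 3067.6000 / 10 = 306.7600
Sum of squared deviations: (−12.2600)² + (−46.2600)² + (−26.4600)² + (−32.5600)² + (+22.4400)² + (+18.9400)² + (+18.6400)² + (+14.3400)² + (+5.7400)² + (+37.4400)² = 6900.6440
Variance = 6900.6440 / 9 = 766.7382
SE* = √766.7382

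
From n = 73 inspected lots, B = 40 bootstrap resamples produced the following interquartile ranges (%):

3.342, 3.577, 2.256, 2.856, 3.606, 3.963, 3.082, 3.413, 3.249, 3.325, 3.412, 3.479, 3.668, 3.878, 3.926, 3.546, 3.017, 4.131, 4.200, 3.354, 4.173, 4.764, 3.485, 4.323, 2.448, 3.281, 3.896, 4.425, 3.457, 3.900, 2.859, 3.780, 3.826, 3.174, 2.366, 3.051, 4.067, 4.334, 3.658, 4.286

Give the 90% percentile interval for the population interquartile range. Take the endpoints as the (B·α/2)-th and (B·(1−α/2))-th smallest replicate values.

Sorted replicates: 2.256, 2.366, 2.448, 2.856, 2.859, 3.017, 3.051, 3.082, 3.174, 3.249, 3.281, 3.325, 3.342, 3.354, 3.412, 3.413, 3.457, 3.479, 3.485, 3.546, 3.577, 3.606, 3.658, 3.668, 3.780, 3.826, 3.878, 3.896, 3.900, 3.926, 3.963, 4.067, 4.131, 4.173, 4.200, 4.286, 4.323, 4.334, 4.425, 4.764
α = 0.10; lower rank = 40 × 0.050 = 2; upper rank = 40 × 0.950 = 38.
The 2nd smallest replicate is 2.366; the 38th is 4.334.

(2.366, 4.334)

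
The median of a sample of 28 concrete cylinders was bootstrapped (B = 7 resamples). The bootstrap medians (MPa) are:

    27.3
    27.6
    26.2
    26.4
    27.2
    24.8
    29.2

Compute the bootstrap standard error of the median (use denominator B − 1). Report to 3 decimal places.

Bootstrap SE is the standard deviation of the 7 replicate medians.
Mean of replicates: (27.3 + 27.6 + 26.2 + 26.4 + 27.2 + 24.8 + 29.2) / 7 = 188.7000 / 7 = 26.9571
Sum of squared deviations: (+0.3429)² + (+0.6429)² + (−0.7571)² + (−0.5571)² + (+0.2429)² + (−2.1571)² + (+2.2429)² = 11.1571
Variance = 11.1571 / 6 = 1.8595
SE* = √1.8595

SE* = 1.364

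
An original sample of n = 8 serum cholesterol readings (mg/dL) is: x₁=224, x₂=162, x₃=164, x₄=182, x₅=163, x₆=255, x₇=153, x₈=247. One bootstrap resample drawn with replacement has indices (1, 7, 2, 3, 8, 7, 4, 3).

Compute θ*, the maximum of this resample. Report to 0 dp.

θ* = 247

Resample values: 224, 153, 162, 164, 247, 153, 182, 164.
Maximum = 247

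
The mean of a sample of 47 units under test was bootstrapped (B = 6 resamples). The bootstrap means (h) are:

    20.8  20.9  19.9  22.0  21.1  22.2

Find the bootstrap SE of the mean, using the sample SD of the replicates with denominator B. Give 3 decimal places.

SE* = 0.772

Bootstrap SE is the standard deviation of the 6 replicate means.
Mean of replicates: (20.8 + 20.9 + 19.9 + 22.0 + 21.1 + 22.2) / 6 = 126.9000 / 6 = 21.1500
Sum of squared deviations: (−0.3500)² + (−0.2500)² + (−1.2500)² + (+0.8500)² + (−0.0500)² + (+1.0500)² = 3.5750
Variance = 3.5750 / 6 = 0.5958
SE* = √0.5958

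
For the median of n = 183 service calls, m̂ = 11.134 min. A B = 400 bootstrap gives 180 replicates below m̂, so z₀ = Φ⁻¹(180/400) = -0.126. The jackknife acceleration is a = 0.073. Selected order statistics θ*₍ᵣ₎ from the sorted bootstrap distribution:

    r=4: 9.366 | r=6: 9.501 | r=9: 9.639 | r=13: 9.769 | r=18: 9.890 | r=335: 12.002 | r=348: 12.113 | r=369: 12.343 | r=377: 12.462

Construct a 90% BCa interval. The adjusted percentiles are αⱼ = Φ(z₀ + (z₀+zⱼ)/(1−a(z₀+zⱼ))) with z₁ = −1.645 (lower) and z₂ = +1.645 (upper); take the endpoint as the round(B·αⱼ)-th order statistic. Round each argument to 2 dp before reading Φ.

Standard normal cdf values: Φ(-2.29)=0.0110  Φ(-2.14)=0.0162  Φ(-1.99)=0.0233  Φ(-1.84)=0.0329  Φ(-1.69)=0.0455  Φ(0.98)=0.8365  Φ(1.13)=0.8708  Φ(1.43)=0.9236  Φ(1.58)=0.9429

Lower: z₀ + z₁ = -0.126 + (-1.645) = -1.771; 1 − a(z₀+z₁) = 1 − (0.073)(-1.771) = 1.1293; argument = -0.126 + (-1.771)/1.1293 = -1.6943 → -1.69.
α₁ = Φ(-1.69) = 0.0455; rank = round(400 × 0.0455) = 18; θ*₍18₎ = 9.890.
Upper: z₀ + z₂ = 1.519; 1 − a(z₀+z₂) = 0.8891; argument = 1.5824 → 1.58; α₂ = 0.9429; rank = 377; θ*₍377₎ = 12.462.

(9.890, 12.462)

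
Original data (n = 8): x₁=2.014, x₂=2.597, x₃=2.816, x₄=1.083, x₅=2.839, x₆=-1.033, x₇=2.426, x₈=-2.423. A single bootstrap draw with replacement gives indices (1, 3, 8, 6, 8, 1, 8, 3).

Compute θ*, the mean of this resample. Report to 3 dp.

θ* = 0.170

Resample values: 2.014, 2.816, -2.423, -1.033, -2.423, 2.014, -2.423, 2.816.
Mean = (2.014 + 2.816 + (-2.423) + (-1.033) + (-2.423) + 2.014 + (-2.423) + 2.816) / 8 = 1.3580 / 8 = 0.170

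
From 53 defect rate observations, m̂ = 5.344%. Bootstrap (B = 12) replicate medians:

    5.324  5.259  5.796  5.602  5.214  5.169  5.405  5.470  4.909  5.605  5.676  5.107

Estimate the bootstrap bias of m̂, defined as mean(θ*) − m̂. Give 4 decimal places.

mean(θ*) = (5.324 + 5.259 + 5.796 + 5.602 + 5.214 + 5.169 + 5.405 + 5.470 + 4.909 + 5.605 + 5.676 + 5.107) / 12 = 5.37800
bias = 5.37800 − 5.344

bias = +0.0340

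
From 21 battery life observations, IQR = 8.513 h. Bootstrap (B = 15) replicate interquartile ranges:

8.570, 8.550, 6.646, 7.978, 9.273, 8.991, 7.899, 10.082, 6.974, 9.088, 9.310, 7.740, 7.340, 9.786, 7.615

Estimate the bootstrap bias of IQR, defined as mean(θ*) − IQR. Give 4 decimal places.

mean(θ*) = (8.570 + 8.550 + 6.646 + 7.978 + 9.273 + 8.991 + 7.899 + 10.082 + 6.974 + 9.088 + 9.310 + 7.740 + 7.340 + 9.786 + 7.615) / 15 = 8.38947
bias = 8.38947 − 8.513

bias = −0.1235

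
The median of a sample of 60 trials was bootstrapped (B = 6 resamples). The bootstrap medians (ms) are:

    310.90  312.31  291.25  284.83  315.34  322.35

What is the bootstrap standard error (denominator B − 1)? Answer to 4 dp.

Bootstrap SE is the standard deviation of the 6 replicate medians.
Mean of replicates: (310.90 + 312.31 + 291.25 + 284.83 + 315.34 + 322.35) / 6 = 1836.98000 / 6 = 306.16333
Sum of squared deviations: (+4.73667)² + (+6.14667)² + (−14.91333)² + (−21.33333)² + (+9.17667)² + (+16.18667)² = 1083.95553
Variance = 1083.95553 / 5 = 216.79111
SE* = √216.79111

SE* = 14.7238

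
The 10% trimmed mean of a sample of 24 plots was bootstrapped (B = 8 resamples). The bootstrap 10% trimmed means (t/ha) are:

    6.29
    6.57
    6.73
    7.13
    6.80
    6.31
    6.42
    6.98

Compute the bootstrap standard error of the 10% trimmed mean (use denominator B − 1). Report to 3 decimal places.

Bootstrap SE is the standard deviation of the 8 replicate 10% trimmed means.
Mean of replicates: (6.29 + 6.57 + 6.73 + 7.13 + 6.80 + 6.31 + 6.42 + 6.98) / 8 = 53.2300 / 8 = 6.6538
Sum of squared deviations: (−0.3638)² + (−0.0838)² + (+0.0762)² + (+0.4762)² + (+0.1462)² + (−0.3438)² + (−0.2338)² + (+0.3262)² = 0.6726
Variance = 0.6726 / 7 = 0.0961
SE* = √0.0961

SE* = 0.310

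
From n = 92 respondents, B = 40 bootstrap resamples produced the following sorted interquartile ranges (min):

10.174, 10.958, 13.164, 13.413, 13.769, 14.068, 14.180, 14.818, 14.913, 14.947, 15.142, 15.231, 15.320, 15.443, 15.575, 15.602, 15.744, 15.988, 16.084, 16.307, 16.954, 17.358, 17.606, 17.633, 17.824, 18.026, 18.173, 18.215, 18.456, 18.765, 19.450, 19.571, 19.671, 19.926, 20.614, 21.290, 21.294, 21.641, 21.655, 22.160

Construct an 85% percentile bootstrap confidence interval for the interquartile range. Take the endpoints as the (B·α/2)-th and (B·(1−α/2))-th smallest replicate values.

(13.164, 21.294)

α = 0.15; lower rank = 40 × 0.075 = 3; upper rank = 40 × 0.925 = 37.
The 3rd smallest replicate is 13.164; the 37th is 21.294.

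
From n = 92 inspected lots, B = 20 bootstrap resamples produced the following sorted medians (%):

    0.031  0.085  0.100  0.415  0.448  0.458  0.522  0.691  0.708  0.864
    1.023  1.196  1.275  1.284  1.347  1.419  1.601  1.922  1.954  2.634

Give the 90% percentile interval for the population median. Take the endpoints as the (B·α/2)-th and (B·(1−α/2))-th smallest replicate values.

(0.031, 1.954)

α = 0.10; lower rank = 20 × 0.050 = 1; upper rank = 20 × 0.950 = 19.
The 1st smallest replicate is 0.031; the 19th is 1.954.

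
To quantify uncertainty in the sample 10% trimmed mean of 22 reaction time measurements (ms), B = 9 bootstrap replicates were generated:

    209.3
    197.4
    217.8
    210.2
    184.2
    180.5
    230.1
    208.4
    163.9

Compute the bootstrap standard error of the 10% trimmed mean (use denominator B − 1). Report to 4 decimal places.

Bootstrap SE is the standard deviation of the 9 replicate 10% trimmed means.
Mean of replicates: (209.3 + 197.4 + 217.8 + 210.2 + 184.2 + 180.5 + 230.1 + 208.4 + 163.9) / 9 = 1801.80000 / 9 = 200.20000
Sum of squared deviations: (+9.10000)² + (−2.80000)² + (+17.60000)² + (+10.00000)² + (−16.00000)² + (−19.70000)² + (+29.90000)² + (+8.20000)² + (−36.30000)² = 3423.44000
Variance = 3423.44000 / 8 = 427.93000
SE* = √427.93000

SE* = 20.6865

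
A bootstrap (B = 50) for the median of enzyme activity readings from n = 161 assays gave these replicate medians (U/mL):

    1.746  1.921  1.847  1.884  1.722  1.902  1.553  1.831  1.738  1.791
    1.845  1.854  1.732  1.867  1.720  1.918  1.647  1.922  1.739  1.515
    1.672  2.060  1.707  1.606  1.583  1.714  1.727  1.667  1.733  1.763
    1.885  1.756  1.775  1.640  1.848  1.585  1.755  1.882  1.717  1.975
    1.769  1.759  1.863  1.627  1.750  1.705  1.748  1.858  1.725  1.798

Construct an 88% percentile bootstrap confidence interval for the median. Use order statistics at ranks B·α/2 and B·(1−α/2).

(1.583, 1.921)

Sorted replicates: 1.515, 1.553, 1.583, 1.585, 1.606, 1.627, 1.640, 1.647, 1.667, 1.672, 1.705, 1.707, 1.714, 1.717, 1.720, 1.722, 1.725, 1.727, 1.732, 1.733, 1.738, 1.739, 1.746, 1.748, 1.750, 1.755, 1.756, 1.759, 1.763, 1.769, 1.775, 1.791, 1.798, 1.831, 1.845, 1.847, 1.848, 1.854, 1.858, 1.863, 1.867, 1.882, 1.884, 1.885, 1.902, 1.918, 1.921, 1.922, 1.975, 2.060
α = 0.12; lower rank = 50 × 0.060 = 3; upper rank = 50 × 0.940 = 47.
The 3rd smallest replicate is 1.583; the 47th is 1.921.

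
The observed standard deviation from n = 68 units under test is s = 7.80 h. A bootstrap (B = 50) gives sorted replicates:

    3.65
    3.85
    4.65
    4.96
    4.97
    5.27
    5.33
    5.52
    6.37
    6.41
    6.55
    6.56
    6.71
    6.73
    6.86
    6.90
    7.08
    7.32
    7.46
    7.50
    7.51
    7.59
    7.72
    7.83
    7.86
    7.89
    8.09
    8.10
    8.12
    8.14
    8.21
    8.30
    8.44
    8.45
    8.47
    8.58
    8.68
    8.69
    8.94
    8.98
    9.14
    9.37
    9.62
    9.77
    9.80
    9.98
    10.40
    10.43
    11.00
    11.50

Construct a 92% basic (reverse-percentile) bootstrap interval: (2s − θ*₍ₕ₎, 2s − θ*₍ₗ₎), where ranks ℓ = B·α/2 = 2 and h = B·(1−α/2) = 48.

Percentile endpoints at ranks 2 and 48: θ*₍2₎ = 3.85, θ*₍48₎ = 10.43.
Basic interval reflects these around s:
  lower = 2 × 7.80 − 10.43 = 5.17
  upper = 2 × 7.80 − 3.85 = 11.75

(5.17, 11.75)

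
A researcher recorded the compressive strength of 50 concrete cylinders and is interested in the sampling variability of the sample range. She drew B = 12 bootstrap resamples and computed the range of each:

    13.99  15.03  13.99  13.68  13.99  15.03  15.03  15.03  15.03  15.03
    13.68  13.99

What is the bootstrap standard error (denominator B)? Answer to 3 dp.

SE* = 0.581

Bootstrap SE is the standard deviation of the 12 replicate ranges.
Mean of replicates: (13.99 + 15.03 + 13.99 + 13.68 + 13.99 + 15.03 + 15.03 + 15.03 + 15.03 + 15.03 + 13.68 + 13.99) / 12 = 173.5000 / 12 = 14.4583
Sum of squared deviations: (−0.4683)² + (+0.5717)² + (−0.4683)² + (−0.7783)² + (−0.4683)² + (+0.5717)² + (+0.5717)² + (+0.5717)² + (+0.5717)² + (+0.5717)² + (−0.7783)² + (−0.4683)² = 4.0498
Variance = 4.0498 / 12 = 0.3375
SE* = √0.3375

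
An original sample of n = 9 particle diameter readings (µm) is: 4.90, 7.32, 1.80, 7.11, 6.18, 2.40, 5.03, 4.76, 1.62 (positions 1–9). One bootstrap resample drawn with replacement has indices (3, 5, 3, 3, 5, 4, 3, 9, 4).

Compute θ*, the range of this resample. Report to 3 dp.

θ* = 5.490

Resample values: 1.80, 6.18, 1.80, 1.80, 6.18, 7.11, 1.80, 1.62, 7.11.
Range = 7.11 − 1.62 = 5.490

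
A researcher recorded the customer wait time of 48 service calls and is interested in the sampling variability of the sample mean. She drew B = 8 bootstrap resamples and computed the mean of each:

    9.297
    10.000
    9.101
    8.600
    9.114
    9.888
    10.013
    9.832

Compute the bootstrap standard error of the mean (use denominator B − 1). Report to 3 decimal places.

SE* = 0.525

Bootstrap SE is the standard deviation of the 8 replicate means.
Mean of replicates: (9.297 + 10.000 + 9.101 + 8.600 + 9.114 + 9.888 + 10.013 + 9.832) / 8 = 75.8450 / 8 = 9.4806
Sum of squared deviations: (−0.1836)² + (+0.5194)² + (−0.3796)² + (−0.8806)² + (−0.3666)² + (+0.4074)² + (+0.5324)² + (+0.3514)² = 1.9303
Variance = 1.9303 / 7 = 0.2758
SE* = √0.2758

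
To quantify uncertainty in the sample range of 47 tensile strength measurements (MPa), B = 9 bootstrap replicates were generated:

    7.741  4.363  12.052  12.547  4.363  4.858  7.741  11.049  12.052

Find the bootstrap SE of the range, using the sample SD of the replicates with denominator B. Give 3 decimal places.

Bootstrap SE is the standard deviation of the 9 replicate ranges.
Mean of replicates: (7.741 + 4.363 + 12.052 + 12.547 + 4.363 + 4.858 + 7.741 + 11.049 + 12.052) / 9 = 76.7660 / 9 = 8.5296
Sum of squared deviations: (−0.7886)² + (−4.1666)² + (+3.5224)² + (+4.0174)² + (−4.1666)² + (−3.6716)² + (−0.7886)² + (+2.5194)² + (+3.5224)² = 96.7470
Variance = 96.7470 / 9 = 10.7497
SE* = √10.7497

SE* = 3.279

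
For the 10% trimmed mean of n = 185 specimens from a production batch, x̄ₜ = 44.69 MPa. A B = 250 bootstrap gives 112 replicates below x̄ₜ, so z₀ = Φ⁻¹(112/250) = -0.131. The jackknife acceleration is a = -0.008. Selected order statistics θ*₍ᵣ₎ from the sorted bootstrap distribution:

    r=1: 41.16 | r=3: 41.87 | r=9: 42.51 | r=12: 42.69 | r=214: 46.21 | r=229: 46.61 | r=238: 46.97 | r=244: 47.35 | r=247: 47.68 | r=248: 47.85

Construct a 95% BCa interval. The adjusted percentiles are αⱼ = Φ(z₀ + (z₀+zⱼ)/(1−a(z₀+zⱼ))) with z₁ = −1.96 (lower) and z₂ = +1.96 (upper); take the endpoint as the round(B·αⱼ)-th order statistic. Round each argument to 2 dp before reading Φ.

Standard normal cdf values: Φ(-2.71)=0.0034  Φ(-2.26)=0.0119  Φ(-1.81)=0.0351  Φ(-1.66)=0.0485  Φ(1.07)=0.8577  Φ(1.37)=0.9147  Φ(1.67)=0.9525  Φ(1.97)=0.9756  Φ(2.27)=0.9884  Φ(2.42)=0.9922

Lower: z₀ + z₁ = -0.131 + (-1.960) = -2.091; 1 − a(z₀+z₁) = 1 − (-0.008)(-2.091) = 0.9833; argument = -0.131 + (-2.091)/0.9833 = -2.2576 → -2.26.
α₁ = Φ(-2.26) = 0.0119; rank = round(250 × 0.0119) = 3; θ*₍3₎ = 41.87.
Upper: z₀ + z₂ = 1.829; 1 − a(z₀+z₂) = 1.0146; argument = 1.6716 → 1.67; α₂ = 0.9525; rank = 238; θ*₍238₎ = 46.97.

(41.87, 46.97)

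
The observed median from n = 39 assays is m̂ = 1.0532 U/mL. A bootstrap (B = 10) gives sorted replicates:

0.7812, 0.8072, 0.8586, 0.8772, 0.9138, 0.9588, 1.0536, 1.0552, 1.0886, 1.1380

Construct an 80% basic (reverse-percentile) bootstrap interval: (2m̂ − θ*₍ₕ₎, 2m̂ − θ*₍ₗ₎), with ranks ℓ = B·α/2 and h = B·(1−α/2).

(1.0178, 1.3252)

Percentile endpoints at ranks 1 and 9: θ*₍1₎ = 0.7812, θ*₍9₎ = 1.0886.
Basic interval reflects these around m̂:
  lower = 2 × 1.0532 − 1.0886 = 1.0178
  upper = 2 × 1.0532 − 0.7812 = 1.3252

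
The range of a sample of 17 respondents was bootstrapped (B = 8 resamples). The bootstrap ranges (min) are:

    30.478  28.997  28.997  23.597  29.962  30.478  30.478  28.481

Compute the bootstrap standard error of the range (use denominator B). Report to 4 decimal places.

Bootstrap SE is the standard deviation of the 8 replicate ranges.
Mean of replicates: (30.478 + 28.997 + 28.997 + 23.597 + 29.962 + 30.478 + 30.478 + 28.481) / 8 = 231.46800 / 8 = 28.93350
Sum of squared deviations: (+1.54450)² + (+0.06350)² + (+0.06350)² + (−5.33650)² + (+1.02850)² + (+1.54450)² + (+1.54450)² + (−0.45250)² = 36.90531
Variance = 36.90531 / 8 = 4.61316
SE* = √4.61316

SE* = 2.1478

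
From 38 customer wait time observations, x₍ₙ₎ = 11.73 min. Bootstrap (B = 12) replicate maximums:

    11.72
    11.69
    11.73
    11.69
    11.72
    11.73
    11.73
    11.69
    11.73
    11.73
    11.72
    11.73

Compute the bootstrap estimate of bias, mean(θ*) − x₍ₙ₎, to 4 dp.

mean(θ*) = (11.72 + 11.69 + 11.73 + 11.69 + 11.72 + 11.73 + 11.73 + 11.69 + 11.73 + 11.73 + 11.72 + 11.73) / 12 = 11.71750
bias = 11.71750 − 11.73

bias = −0.0125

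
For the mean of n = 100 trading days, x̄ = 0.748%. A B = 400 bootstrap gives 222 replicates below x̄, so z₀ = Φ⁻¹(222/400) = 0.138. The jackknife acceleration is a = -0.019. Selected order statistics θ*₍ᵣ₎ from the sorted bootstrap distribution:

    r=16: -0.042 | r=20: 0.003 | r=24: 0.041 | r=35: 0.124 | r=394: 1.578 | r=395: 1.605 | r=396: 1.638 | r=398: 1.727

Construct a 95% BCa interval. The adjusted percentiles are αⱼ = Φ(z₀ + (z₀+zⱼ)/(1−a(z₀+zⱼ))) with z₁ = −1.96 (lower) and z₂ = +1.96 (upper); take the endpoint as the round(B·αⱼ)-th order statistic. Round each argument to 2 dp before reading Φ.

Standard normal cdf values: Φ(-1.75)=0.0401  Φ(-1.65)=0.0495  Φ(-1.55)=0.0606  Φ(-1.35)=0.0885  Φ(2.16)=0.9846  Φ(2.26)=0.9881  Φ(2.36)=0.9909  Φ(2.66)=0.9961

Lower: z₀ + z₁ = 0.138 + (-1.960) = -1.822; 1 − a(z₀+z₁) = 1 − (-0.019)(-1.822) = 0.9654; argument = 0.138 + (-1.822)/0.9654 = -1.7493 → -1.75.
α₁ = Φ(-1.75) = 0.0401; rank = round(400 × 0.0401) = 16; θ*₍16₎ = -0.042.
Upper: z₀ + z₂ = 2.098; 1 − a(z₀+z₂) = 1.0399; argument = 2.1556 → 2.16; α₂ = 0.9846; rank = 394; θ*₍394₎ = 1.578.

(-0.042, 1.578)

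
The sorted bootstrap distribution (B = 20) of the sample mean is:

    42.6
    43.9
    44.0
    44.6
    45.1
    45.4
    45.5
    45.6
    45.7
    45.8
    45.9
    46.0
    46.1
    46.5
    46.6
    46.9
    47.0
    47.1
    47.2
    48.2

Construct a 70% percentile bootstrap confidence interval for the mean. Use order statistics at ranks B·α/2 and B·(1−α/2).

α = 0.30; lower rank = 20 × 0.150 = 3; upper rank = 20 × 0.850 = 17.
The 3rd smallest replicate is 44.0; the 17th is 47.0.

(44.0, 47.0)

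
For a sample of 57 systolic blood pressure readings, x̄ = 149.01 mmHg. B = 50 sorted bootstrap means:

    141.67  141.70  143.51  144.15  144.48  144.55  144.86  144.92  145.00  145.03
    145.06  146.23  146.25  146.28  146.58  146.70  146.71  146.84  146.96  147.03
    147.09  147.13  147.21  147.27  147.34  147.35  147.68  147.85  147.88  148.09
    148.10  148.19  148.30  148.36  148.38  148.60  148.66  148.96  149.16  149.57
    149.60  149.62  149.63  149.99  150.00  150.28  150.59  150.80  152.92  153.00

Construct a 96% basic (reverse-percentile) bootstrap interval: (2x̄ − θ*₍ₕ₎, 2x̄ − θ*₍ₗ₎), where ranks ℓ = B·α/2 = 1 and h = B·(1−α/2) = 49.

Percentile endpoints at ranks 1 and 49: θ*₍1₎ = 141.67, θ*₍49₎ = 152.92.
Basic interval reflects these around x̄:
  lower = 2 × 149.01 − 152.92 = 145.10
  upper = 2 × 149.01 − 141.67 = 156.35

(145.10, 156.35)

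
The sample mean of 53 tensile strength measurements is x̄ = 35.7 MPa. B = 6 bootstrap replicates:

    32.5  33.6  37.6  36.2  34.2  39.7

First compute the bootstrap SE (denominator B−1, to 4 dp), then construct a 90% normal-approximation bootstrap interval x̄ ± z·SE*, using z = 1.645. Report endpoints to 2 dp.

(31.24, 40.16)

Mean of replicates = 35.6333; sum of squared deviations = 36.7333; SE* = √(36.7333/5) = 2.7105
Margin = 1.645 × 2.7105 = 4.459
Interval: 35.7 ± 4.459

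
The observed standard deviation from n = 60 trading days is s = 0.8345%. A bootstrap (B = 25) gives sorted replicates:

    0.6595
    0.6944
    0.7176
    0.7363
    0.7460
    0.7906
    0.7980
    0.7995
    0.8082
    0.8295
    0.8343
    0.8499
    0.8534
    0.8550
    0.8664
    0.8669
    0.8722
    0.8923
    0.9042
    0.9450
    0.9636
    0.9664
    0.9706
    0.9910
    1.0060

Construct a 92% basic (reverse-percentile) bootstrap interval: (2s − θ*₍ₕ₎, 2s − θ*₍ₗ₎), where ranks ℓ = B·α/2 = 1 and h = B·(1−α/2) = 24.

Percentile endpoints at ranks 1 and 24: θ*₍1₎ = 0.6595, θ*₍24₎ = 0.9910.
Basic interval reflects these around s:
  lower = 2 × 0.8345 − 0.9910 = 0.6780
  upper = 2 × 0.8345 − 0.6595 = 1.0095

(0.6780, 1.0095)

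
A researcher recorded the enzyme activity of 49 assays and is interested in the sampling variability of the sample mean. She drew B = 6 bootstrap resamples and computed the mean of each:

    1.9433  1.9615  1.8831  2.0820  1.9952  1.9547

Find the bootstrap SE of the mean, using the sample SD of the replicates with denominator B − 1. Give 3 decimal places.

SE* = 0.066

Bootstrap SE is the standard deviation of the 6 replicate means.
Mean of replicates: (1.9433 + 1.9615 + 1.8831 + 2.0820 + 1.9952 + 1.9547) / 6 = 11.81980 / 6 = 1.96997
Sum of squared deviations: (−0.02667)² + (−0.00847)² + (−0.08687)² + (+0.11203)² + (+0.02523)² + (−0.01527)² = 0.02175
Variance = 0.02175 / 5 = 0.00435
SE* = √0.00435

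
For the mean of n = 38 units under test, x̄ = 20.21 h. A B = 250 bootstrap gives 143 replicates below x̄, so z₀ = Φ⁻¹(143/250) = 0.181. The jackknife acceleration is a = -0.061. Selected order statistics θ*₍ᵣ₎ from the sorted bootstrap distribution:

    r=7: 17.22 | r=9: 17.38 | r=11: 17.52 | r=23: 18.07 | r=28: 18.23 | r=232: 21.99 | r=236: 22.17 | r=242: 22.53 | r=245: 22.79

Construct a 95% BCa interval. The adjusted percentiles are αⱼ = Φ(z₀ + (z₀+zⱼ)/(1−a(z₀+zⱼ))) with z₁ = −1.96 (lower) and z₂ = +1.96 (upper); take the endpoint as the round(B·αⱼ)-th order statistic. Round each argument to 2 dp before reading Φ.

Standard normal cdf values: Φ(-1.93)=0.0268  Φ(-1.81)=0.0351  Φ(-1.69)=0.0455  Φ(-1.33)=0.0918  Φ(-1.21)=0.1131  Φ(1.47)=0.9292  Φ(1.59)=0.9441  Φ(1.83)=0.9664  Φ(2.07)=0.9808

Lower: z₀ + z₁ = 0.181 + (-1.960) = -1.779; 1 − a(z₀+z₁) = 1 − (-0.061)(-1.779) = 0.8915; argument = 0.181 + (-1.779)/0.8915 = -1.8146 → -1.81.
α₁ = Φ(-1.81) = 0.0351; rank = round(250 × 0.0351) = 9; θ*₍9₎ = 17.38.
Upper: z₀ + z₂ = 2.141; 1 − a(z₀+z₂) = 1.1306; argument = 2.0747 → 2.07; α₂ = 0.9808; rank = 245; θ*₍245₎ = 22.79.

(17.38, 22.79)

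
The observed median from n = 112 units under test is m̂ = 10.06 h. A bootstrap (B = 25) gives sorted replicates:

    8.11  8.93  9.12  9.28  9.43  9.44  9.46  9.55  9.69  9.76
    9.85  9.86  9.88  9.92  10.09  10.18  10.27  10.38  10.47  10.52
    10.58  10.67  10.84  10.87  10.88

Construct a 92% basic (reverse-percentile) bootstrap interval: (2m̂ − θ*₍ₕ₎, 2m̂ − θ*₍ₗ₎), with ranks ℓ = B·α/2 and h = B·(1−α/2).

Percentile endpoints at ranks 1 and 24: θ*₍1₎ = 8.11, θ*₍24₎ = 10.87.
Basic interval reflects these around m̂:
  lower = 2 × 10.06 − 10.87 = 9.25
  upper = 2 × 10.06 − 8.11 = 12.01

(9.25, 12.01)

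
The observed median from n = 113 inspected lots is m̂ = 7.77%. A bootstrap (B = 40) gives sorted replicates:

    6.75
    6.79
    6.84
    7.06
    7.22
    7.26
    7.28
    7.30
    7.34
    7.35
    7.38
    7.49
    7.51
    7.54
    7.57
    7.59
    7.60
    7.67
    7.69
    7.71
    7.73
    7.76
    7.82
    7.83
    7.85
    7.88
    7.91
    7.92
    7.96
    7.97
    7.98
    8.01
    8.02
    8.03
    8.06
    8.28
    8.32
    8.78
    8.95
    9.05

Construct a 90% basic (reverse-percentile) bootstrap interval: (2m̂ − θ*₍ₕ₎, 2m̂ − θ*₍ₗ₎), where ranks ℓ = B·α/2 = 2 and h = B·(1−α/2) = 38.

Percentile endpoints at ranks 2 and 38: θ*₍2₎ = 6.79, θ*₍38₎ = 8.78.
Basic interval reflects these around m̂:
  lower = 2 × 7.77 − 8.78 = 6.76
  upper = 2 × 7.77 − 6.79 = 8.75

(6.76, 8.75)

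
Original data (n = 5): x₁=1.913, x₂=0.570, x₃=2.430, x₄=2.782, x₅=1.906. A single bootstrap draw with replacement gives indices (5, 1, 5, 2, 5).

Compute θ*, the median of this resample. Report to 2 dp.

θ* = 1.91

Resample values: 1.906, 1.913, 1.906, 0.570, 1.906.
Sorted: 0.570, 1.906, 1.906, 1.906, 1.913
Median = middle value = 1.91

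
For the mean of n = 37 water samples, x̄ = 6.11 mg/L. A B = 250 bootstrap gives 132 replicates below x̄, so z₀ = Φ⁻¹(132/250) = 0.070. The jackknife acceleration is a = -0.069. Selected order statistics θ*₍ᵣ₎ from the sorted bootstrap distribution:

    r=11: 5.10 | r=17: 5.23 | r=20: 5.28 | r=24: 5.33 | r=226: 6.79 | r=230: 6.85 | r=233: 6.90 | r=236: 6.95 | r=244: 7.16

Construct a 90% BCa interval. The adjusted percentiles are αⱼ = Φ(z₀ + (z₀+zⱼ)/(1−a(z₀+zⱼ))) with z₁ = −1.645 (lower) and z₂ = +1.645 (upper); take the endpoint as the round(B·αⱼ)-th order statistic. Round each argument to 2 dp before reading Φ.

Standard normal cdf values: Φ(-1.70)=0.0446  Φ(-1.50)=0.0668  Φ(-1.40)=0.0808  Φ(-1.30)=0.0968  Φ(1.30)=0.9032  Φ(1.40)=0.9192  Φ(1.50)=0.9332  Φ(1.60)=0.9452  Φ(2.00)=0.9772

Lower: z₀ + z₁ = 0.070 + (-1.645) = -1.575; 1 − a(z₀+z₁) = 1 − (-0.069)(-1.575) = 0.8913; argument = 0.070 + (-1.575)/0.8913 = -1.6970 → -1.70.
α₁ = Φ(-1.70) = 0.0446; rank = round(250 × 0.0446) = 11; θ*₍11₎ = 5.10.
Upper: z₀ + z₂ = 1.715; 1 − a(z₀+z₂) = 1.1183; argument = 1.6035 → 1.60; α₂ = 0.9452; rank = 236; θ*₍236₎ = 6.95.

(5.10, 6.95)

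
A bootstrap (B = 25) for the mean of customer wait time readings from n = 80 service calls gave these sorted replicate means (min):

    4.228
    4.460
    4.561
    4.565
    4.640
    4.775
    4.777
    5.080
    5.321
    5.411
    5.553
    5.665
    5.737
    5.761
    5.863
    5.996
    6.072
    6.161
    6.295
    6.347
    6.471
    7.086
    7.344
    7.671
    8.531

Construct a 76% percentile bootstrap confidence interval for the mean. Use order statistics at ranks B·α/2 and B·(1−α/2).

α = 0.24; lower rank = 25 × 0.120 = 3; upper rank = 25 × 0.880 = 22.
The 3rd smallest replicate is 4.561; the 22nd is 7.086.

(4.561, 7.086)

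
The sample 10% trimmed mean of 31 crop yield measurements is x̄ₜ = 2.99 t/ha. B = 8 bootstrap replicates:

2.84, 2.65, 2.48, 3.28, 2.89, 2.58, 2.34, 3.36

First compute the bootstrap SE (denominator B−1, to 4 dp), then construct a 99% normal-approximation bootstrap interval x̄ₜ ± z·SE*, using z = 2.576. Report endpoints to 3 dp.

Mean of replicates = 2.8025; sum of squared deviations = 0.9385; SE* = √(0.9385/7) = 0.3662
Margin = 2.576 × 0.3662 = 0.9433
Interval: 2.99 ± 0.9433

(2.047, 3.933)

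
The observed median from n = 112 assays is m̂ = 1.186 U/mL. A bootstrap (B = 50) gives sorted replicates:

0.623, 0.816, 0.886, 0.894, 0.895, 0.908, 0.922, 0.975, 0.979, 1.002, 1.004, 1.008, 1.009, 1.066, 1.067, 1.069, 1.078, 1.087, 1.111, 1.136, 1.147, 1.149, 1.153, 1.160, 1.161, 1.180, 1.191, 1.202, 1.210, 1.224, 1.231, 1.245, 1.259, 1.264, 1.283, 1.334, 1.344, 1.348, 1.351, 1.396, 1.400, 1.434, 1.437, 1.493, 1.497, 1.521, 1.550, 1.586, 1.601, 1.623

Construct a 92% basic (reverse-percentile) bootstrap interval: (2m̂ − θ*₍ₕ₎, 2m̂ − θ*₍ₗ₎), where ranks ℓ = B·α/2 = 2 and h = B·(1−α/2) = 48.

(0.786, 1.556)

Percentile endpoints at ranks 2 and 48: θ*₍2₎ = 0.816, θ*₍48₎ = 1.586.
Basic interval reflects these around m̂:
  lower = 2 × 1.186 − 1.586 = 0.786
  upper = 2 × 1.186 − 0.816 = 1.556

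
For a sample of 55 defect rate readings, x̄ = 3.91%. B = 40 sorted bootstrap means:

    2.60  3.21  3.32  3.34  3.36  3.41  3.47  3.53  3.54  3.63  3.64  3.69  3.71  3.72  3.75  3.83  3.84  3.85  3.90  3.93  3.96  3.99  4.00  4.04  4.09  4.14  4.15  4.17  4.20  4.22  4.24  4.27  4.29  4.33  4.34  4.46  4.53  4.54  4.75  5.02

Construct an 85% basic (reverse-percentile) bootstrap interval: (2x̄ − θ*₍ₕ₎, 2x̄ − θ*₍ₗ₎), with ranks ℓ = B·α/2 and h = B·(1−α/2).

Percentile endpoints at ranks 3 and 37: θ*₍3₎ = 3.32, θ*₍37₎ = 4.53.
Basic interval reflects these around x̄:
  lower = 2 × 3.91 − 4.53 = 3.29
  upper = 2 × 3.91 − 3.32 = 4.50

(3.29, 4.50)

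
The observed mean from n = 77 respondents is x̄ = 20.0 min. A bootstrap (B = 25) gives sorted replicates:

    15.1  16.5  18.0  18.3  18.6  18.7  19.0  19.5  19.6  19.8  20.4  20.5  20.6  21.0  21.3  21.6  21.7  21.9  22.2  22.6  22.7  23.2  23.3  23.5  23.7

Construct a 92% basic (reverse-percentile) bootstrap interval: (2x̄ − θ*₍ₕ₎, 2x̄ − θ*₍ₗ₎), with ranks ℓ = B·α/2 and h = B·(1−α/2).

Percentile endpoints at ranks 1 and 24: θ*₍1₎ = 15.1, θ*₍24₎ = 23.5.
Basic interval reflects these around x̄:
  lower = 2 × 20.0 − 23.5 = 16.5
  upper = 2 × 20.0 − 15.1 = 24.9

(16.5, 24.9)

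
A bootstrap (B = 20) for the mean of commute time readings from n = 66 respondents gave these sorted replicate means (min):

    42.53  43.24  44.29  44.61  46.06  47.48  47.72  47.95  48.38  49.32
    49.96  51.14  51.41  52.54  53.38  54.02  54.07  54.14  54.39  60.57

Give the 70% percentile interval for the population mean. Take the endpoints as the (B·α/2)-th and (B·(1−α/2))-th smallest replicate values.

α = 0.30; lower rank = 20 × 0.150 = 3; upper rank = 20 × 0.850 = 17.
The 3rd smallest replicate is 44.29; the 17th is 54.07.

(44.29, 54.07)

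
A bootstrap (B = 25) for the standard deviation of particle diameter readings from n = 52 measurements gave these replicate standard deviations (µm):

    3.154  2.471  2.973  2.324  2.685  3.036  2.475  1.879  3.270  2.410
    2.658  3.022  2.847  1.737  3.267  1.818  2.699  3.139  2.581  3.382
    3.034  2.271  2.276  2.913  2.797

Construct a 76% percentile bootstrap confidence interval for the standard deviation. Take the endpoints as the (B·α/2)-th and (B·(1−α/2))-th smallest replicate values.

Sorted replicates: 1.737, 1.818, 1.879, 2.271, 2.276, 2.324, 2.410, 2.471, 2.475, 2.581, 2.658, 2.685, 2.699, 2.797, 2.847, 2.913, 2.973, 3.022, 3.034, 3.036, 3.139, 3.154, 3.267, 3.270, 3.382
α = 0.24; lower rank = 25 × 0.120 = 3; upper rank = 25 × 0.880 = 22.
The 3rd smallest replicate is 1.879; the 22nd is 3.154.

(1.879, 3.154)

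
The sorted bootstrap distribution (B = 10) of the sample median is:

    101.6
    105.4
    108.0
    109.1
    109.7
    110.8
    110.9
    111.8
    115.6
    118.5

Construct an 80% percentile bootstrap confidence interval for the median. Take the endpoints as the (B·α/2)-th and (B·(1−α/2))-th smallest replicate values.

α = 0.20; lower rank = 10 × 0.100 = 1; upper rank = 10 × 0.900 = 9.
The 1st smallest replicate is 101.6; the 9th is 115.6.

(101.6, 115.6)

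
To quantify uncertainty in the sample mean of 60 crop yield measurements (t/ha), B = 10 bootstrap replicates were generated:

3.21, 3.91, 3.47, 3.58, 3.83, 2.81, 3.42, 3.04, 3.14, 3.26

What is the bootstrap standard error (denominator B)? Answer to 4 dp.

Bootstrap SE is the standard deviation of the 10 replicate means.
Mean of replicates: (3.21 + 3.91 + 3.47 + 3.58 + 3.83 + 2.81 + 3.42 + 3.04 + 3.14 + 3.26) / 10 = 33.67000 / 10 = 3.36700
Sum of squared deviations: (−0.15700)² + (+0.54300)² + (+0.10300)² + (+0.21300)² + (+0.46300)² + (−0.55700)² + (+0.05300)² + (−0.32700)² + (−0.22700)² + (−0.10700)² = 1.07281
Variance = 1.07281 / 10 = 0.10728
SE* = √0.10728

SE* = 0.3275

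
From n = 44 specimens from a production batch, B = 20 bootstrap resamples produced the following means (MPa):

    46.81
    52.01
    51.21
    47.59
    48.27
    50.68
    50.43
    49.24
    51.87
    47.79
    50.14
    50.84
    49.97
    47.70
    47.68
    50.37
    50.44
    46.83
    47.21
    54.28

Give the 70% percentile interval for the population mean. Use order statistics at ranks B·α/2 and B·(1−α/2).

Sorted replicates: 46.81, 46.83, 47.21, 47.59, 47.68, 47.70, 47.79, 48.27, 49.24, 49.97, 50.14, 50.37, 50.43, 50.44, 50.68, 50.84, 51.21, 51.87, 52.01, 54.28
α = 0.30; lower rank = 20 × 0.150 = 3; upper rank = 20 × 0.850 = 17.
The 3rd smallest replicate is 47.21; the 17th is 51.21.

(47.21, 51.21)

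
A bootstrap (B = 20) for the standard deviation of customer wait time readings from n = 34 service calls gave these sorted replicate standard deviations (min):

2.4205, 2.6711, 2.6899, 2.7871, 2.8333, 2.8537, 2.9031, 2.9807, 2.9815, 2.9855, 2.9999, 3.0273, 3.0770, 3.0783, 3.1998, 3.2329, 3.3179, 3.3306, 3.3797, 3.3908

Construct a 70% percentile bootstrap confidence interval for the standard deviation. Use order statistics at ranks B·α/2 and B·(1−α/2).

α = 0.30; lower rank = 20 × 0.150 = 3; upper rank = 20 × 0.850 = 17.
The 3rd smallest replicate is 2.6899; the 17th is 3.3179.

(2.6899, 3.3179)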